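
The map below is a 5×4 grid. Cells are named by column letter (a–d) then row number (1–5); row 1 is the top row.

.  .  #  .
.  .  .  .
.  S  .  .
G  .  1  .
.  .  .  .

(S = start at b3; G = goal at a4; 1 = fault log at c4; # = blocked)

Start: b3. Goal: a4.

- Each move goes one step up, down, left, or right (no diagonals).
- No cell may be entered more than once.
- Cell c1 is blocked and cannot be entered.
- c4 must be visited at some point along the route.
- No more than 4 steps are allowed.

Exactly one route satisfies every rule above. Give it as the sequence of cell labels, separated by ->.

The 4-move cap with required stops at c4 leaves no slack for detours.
Route from b3: right to c3, down to c4, 2× left (reaching a4) — 4 moves in all.
Check: all required cells visited; 4 ≤ 4 moves.

b3 -> c3 -> c4 -> b4 -> a4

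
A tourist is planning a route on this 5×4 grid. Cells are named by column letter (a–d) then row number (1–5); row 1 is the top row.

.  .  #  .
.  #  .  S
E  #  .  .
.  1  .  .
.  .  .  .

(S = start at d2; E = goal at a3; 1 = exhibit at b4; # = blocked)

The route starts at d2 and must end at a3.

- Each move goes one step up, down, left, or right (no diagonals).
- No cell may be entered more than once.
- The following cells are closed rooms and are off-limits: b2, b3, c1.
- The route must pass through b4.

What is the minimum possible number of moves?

6

Any route passes through b4 somewhere between d2 and a3. Summing Manhattan distances along the two legs (d2 → b4 → a3) gives a lower bound of 4 + 2 = 6 moves.
A route of 6 moves achieves this: d2 → d3 → d4 → c4 → b4 → a4 → a3.
Since 6 matches the lower bound, it is optimal.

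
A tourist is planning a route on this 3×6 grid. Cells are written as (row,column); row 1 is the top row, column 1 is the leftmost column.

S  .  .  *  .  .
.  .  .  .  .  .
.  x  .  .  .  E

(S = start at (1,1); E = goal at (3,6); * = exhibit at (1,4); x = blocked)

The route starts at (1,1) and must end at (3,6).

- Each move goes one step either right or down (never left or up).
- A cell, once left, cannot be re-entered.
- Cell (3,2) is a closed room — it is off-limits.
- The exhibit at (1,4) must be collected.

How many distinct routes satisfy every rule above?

6

A right/down-only route from (1,1) to (3,6) makes exactly 2 down-moves and 5 right-moves in some order.
With no other constraints that would be C(7,2) = 21 routes.
Split at (1,4) and multiply the segment counts (each segment already excludes blocked cells): (1,1)→(1,4): 1; (1,4)→(3,6): 6; product = 6.
That gives 6 routes.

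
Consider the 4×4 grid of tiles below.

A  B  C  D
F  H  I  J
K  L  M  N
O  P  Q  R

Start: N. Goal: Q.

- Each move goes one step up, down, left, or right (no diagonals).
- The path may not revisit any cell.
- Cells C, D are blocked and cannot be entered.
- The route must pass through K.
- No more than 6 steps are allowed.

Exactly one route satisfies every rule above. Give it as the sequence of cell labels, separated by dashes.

N - M - L - K - O - P - Q

Any route must reach K and still end at Q within 6 moves, so the order of the required stops is forced.
Route from N: left 3 to K, down 1 to O, right 2 to Q — 6 moves in all.
Check: all required cells visited; 6 ≤ 6 moves.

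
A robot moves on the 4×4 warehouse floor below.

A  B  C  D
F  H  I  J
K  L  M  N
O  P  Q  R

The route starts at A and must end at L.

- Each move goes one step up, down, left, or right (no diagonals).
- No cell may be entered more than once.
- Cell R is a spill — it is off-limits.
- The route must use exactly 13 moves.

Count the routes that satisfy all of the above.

14

Need simple routes of exactly 13 moves from A to L (Manhattan distance 3, so 5 moves are spent on a detour and 5 undoing it).
Branch systematically from the start, pruning whenever the remaining move budget drops below the Manhattan distance to L or differs from it in parity. Grouping the completions by first move — via F: 8; via B: 6 — and summing: 8 + 6 = 14.
That gives 14 routes.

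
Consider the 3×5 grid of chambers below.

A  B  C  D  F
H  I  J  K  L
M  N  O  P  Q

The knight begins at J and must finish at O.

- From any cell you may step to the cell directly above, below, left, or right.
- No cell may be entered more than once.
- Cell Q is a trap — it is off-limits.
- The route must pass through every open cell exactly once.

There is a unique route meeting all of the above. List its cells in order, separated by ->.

J -> I -> N -> M -> H -> A -> B -> C -> D -> F -> L -> K -> P -> O

Need to visit all 14 open cells exactly once, starting at J and ending at O.
Cell L has only two open neighbours (F and K), so the path must pass straight through it: one of those is the cell it's entered from and the other is where it exits.
Route from J: left 1 to I, down 1 to N, left 1 to M, up 2 to A, right 4 to F, down 1 to L, left 1 to K, down 1 to P, left 1 to O — 13 moves in all.
Check: all 14 open cells covered.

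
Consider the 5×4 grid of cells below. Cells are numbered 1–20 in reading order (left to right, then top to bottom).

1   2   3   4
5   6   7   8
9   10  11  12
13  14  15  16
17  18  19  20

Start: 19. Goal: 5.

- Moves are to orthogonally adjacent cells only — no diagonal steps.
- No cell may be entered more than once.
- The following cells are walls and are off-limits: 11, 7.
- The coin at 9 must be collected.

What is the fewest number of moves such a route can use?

Any route passes through 9 somewhere between 19 and 5. Summing Manhattan distances along the two legs (19 → 9 → 5) gives a lower bound of 4 + 1 = 5 moves.
A route of 5 moves achieves this: 19 → 15 → 14 → 10 → 9 → 5.
Since 5 matches the lower bound, it is optimal.

5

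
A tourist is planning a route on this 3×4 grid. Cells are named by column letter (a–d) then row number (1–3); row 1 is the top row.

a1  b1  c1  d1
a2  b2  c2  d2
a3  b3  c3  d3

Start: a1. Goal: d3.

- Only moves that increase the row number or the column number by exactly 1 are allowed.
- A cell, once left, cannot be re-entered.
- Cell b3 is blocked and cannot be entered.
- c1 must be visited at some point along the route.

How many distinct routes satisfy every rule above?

A right/down-only route from a1 to d3 makes exactly 2 down-moves and 3 right-moves in some order.
With no other constraints that would be C(5,2) = 10 routes.
Split at c1 and multiply the segment counts (each segment already excludes blocked cells): a1→c1: 1; c1→d3: 3; product = 3.
That gives 3 routes.

3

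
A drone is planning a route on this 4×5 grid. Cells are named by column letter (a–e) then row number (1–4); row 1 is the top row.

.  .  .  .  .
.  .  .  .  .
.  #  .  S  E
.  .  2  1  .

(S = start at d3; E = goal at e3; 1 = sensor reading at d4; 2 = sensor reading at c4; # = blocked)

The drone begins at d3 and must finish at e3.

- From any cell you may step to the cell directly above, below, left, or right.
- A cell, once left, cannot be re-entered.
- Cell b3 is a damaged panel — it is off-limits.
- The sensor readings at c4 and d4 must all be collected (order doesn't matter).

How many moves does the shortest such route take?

Any route passes through c4 and d4 in some order between d3 and e3. Summing Manhattan distances along each leg and taking the cheapest ordering (d3 → d4 → c4 → e3) gives a lower bound of 1 + 1 + 3 = 5 moves.
A route of 5 moves achieves this: d3 → c3 → c4 → d4 → e4 → e3.
Since 5 matches the lower bound, it is optimal.

5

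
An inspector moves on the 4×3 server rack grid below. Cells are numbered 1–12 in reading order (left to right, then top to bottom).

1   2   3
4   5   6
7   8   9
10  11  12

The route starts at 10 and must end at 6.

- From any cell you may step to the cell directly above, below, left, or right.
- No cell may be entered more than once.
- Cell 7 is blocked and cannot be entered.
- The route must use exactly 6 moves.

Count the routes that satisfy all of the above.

Need simple routes of exactly 6 moves from 10 to 6 (Manhattan distance 4, so 1 moves are spent on a detour and 1 undoing it).
Enumerating: 10 11 8 5 2 3 6 | 10 11 12 9 8 5 6.
That gives 2 routes.

2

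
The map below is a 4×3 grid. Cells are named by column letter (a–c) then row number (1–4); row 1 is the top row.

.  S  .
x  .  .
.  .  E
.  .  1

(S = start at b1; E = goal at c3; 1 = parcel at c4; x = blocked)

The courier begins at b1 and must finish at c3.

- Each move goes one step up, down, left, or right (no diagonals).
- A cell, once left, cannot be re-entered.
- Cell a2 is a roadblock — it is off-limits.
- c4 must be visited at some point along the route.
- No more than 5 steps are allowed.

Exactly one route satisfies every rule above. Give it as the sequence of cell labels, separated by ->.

b1 -> b2 -> b3 -> b4 -> c4 -> c3

Any route must reach c4 and still end at c3 within 5 moves, so the order of the required stops is forced.
Route from b1: down 3 to b4, right 1 to c4, up 1 to c3 — 5 moves in all.
Check: all required cells visited; 5 ≤ 5 moves.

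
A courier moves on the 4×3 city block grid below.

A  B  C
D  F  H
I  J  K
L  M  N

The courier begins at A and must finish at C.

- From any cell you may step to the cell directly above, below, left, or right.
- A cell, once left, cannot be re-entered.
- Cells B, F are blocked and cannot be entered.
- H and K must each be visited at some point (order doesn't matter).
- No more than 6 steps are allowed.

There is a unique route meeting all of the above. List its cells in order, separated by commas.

The budget equals the shortest possible length, so every move has to be on a shortest route through the required cells.
Route from A: down 2 to I, right 2 to K, up 2 to C — 6 moves in all.
Check: all required cells visited; 6 ≤ 6 moves.

A, D, I, J, K, H, C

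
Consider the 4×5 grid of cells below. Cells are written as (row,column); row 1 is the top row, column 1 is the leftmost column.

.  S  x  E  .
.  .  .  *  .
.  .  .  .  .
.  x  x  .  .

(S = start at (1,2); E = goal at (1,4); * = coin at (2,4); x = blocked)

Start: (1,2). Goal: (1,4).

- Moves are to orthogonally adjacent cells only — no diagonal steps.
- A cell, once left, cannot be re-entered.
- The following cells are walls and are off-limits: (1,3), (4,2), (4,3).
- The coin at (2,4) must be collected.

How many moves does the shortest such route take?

4

Any route passes through (2,4) somewhere between (1,2) and (1,4). Summing Manhattan distances along the two legs ((1,2) → (2,4) → (1,4)) gives a lower bound of 3 + 1 = 4 moves.
A route of 4 moves achieves this: (1,2) → (2,2) → (2,3) → (2,4) → (1,4).
Since 4 matches the lower bound, it is optimal.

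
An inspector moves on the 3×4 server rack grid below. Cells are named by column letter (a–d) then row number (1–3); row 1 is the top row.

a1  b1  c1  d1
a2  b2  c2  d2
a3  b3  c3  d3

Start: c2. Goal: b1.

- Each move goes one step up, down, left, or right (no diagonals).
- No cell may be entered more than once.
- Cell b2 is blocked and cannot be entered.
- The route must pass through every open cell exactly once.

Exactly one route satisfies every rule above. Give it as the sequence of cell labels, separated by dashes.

c2 - c1 - d1 - d2 - d3 - c3 - b3 - a3 - a2 - a1 - b1

Need to visit all 11 open cells exactly once, starting at c2 and ending at b1.
Cell b3 has only two open neighbours (a3 and c3), so the path must pass straight through it: one of those is the cell it's entered from and the other is where it exits.
Route from c2: up 1 to c1, right 1 to d1, down 2 to d3, left 3 to a3, up 2 to a1, right 1 to b1 — 10 moves in all.
Check: all 11 open cells covered.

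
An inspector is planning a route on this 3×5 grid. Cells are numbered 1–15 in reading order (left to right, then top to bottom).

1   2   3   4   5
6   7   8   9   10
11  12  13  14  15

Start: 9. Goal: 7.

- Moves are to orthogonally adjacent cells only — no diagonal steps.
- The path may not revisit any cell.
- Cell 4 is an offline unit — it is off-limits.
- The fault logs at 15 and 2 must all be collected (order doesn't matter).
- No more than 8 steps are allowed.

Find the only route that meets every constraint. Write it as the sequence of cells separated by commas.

9, 10, 15, 14, 13, 8, 3, 2, 7

The budget equals the shortest possible length, so every move has to be on a shortest route through the required cells.
Route from 9: right to 10, down to 15, 2× left (reaching 13), 2× up (reaching 3), left to 2, down to 7 — 8 moves in all.
Check: all required cells visited; 8 ≤ 8 moves.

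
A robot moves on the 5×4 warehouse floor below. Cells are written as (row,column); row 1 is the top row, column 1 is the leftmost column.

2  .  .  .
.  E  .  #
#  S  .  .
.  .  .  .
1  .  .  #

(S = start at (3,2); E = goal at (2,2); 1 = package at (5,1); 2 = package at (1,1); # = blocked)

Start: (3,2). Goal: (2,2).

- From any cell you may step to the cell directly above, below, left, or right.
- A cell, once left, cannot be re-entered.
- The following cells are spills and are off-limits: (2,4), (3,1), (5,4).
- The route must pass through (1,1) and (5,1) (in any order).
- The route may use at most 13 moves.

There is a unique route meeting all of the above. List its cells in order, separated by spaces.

(3,2) (4,2) (4,1) (5,1) (5,2) (5,3) (4,3) (3,3) (2,3) (1,3) (1,2) (1,1) (2,1) (2,2)

The budget equals the shortest possible length, so every move has to be on a shortest route through the required cells.
Route from (3,2): down to (4,2), left to (4,1), down to (5,1), 2× right (reaching (5,3)), 4× up (reaching (1,3)), 2× left (reaching (1,1)), down to (2,1), right to (2,2) — 13 moves in all.
Check: all required cells visited; 13 ≤ 13 moves.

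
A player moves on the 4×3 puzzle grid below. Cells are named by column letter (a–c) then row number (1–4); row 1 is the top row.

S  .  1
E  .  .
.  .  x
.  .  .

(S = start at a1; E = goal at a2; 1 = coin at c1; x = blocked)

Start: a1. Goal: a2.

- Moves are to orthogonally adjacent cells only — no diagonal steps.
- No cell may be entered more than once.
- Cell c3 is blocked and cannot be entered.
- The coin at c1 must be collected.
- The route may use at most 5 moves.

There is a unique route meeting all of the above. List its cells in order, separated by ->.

a1 -> b1 -> c1 -> c2 -> b2 -> a2

Any route must reach c1 and still end at a2 within 5 moves, so the order of the required stops is forced.
Route from a1: 2× right (reaching c1), down to c2, 2× left (reaching a2) — 5 moves in all.
Check: all required cells visited; 5 ≤ 5 moves.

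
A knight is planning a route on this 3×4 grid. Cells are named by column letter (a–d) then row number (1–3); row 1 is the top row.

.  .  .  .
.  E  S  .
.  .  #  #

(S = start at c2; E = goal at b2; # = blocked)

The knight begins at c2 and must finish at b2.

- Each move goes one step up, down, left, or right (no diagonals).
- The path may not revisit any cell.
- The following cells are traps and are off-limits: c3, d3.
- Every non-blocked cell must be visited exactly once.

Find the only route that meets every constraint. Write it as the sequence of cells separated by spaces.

Need to visit all 10 open cells exactly once, starting at c2 and ending at b2.
Cell d2 has only two open neighbours (d1 and c2), so the path must pass straight through it: one of those is the cell it's entered from and the other is where it exits.
Route from c2: right to d2, up to d1, 3× left (reaching a1), 2× down (reaching a3), right to b3, up to b2 — 9 moves in all.
Check: all 10 open cells covered.

c2 d2 d1 c1 b1 a1 a2 a3 b3 b2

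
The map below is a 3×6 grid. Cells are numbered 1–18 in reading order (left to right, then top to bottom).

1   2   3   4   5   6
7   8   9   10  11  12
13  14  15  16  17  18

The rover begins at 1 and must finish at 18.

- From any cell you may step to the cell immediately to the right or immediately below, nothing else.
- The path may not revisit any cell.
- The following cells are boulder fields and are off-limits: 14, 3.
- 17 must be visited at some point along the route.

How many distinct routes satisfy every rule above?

6

A right/down-only route from 1 to 18 makes exactly 2 down-moves and 5 right-moves in some order.
With no other constraints that would be C(7,2) = 21 routes.
Split at 17 and multiply the segment counts (each segment already excludes blocked cells): 1→17: 6; 17→18: 1; product = 6.
That gives 6 routes.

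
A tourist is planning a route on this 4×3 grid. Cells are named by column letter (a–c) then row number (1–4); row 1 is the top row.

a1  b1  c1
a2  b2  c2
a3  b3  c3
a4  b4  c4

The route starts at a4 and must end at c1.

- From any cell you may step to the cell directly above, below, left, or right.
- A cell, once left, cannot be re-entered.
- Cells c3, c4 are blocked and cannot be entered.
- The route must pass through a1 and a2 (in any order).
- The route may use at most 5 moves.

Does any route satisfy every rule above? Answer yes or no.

One route that works: a4 → a3 → a2 → a1 → b1 → c1.

yes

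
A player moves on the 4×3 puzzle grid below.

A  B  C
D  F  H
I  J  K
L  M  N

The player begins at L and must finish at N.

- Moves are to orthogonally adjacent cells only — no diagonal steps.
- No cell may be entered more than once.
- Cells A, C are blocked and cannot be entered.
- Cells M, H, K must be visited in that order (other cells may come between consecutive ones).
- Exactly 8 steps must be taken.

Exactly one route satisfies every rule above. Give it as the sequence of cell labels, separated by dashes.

L - M - J - I - D - F - H - K - N

The waypoints must appear in the order M, H, K, with no cell reused.
Route from L: right 1 to M, up 1 to J, left 1 to I, up 1 to D, right 2 to H, down 2 to N — 8 moves in all.
Check: order respected (M at step 1, H at step 6, K at step 7); 8 moves as required.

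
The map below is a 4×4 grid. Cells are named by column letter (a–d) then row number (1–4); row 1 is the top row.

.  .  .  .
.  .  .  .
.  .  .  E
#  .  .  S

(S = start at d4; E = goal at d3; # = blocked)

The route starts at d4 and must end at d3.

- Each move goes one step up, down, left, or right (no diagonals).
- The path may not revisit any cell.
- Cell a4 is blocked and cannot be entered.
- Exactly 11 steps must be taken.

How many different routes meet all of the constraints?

Need simple routes of exactly 11 moves from d4 to d3 (Manhattan distance 1, so 5 moves are spent on a detour and 5 undoing it).
Branch systematically from the start, pruning whenever the remaining move budget drops below the Manhattan distance to d3 or differs from it in parity. Every completion starts via c4: 23 (no valid completion starts via d3).
That gives 23 routes.

23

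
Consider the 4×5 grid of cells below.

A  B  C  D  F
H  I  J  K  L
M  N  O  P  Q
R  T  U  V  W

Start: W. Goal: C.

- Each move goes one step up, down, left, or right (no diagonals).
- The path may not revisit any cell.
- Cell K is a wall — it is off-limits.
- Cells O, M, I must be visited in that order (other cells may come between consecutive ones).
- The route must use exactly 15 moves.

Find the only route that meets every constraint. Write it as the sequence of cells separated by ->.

The waypoints must appear in the order O, M, I, with no cell reused.
Route from W: up 1 to Q, left 1 to P, down 1 to V, left 1 to U, up 1 to O, left 1 to N, down 1 to T, left 1 to R, up 3 to A, right 1 to B, down 1 to I, right 1 to J, up 1 to C — 15 moves in all.
Check: order respected (O at step 5, M at step 9, I at step 13); 15 moves as required.

W -> Q -> P -> V -> U -> O -> N -> T -> R -> M -> H -> A -> B -> I -> J -> C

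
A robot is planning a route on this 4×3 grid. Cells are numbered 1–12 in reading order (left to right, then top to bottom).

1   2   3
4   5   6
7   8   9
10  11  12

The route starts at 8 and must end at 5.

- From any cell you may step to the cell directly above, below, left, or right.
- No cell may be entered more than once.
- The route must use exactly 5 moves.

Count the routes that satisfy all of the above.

Need simple routes of exactly 5 moves from 8 to 5 (Manhattan distance 1, so 2 moves are spent on a detour and 2 undoing it).
Enumerating: 8 11 10 7 4 5 | 8 11 12 9 6 5 | 8 7 4 1 2 5 | 8 9 6 3 2 5.
That gives 4 routes.

4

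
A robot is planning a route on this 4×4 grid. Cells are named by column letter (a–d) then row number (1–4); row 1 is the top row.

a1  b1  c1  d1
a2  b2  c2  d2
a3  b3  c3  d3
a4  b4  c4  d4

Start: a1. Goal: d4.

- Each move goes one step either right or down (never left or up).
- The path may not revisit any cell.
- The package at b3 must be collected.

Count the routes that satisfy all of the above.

9

A right/down-only route from a1 to d4 makes exactly 3 down-moves and 3 right-moves in some order.
With no other constraints that would be C(6,3) = 20 routes.
Split at b3 and multiply the segment counts: a1→b3: 3; b3→d4: 3; product = 9.
That gives 9 routes.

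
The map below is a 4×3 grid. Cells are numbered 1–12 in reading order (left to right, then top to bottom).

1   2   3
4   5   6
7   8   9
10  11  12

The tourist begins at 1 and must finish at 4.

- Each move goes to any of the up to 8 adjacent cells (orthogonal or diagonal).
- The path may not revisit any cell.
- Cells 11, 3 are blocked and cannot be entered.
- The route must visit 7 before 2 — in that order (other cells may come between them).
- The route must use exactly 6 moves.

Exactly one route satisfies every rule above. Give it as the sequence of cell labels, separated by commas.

The waypoints must appear in the order 7, 2, with no cell reused.
Route from 1: down-right 1 to 5, down-left 1 to 7, right 1 to 8, up-right 1 to 6, up-left 1 to 2, down-left 1 to 4 — 6 moves in all.
Check: order respected (7 at step 2, 2 at step 5); 6 moves as required.

1, 5, 7, 8, 6, 2, 4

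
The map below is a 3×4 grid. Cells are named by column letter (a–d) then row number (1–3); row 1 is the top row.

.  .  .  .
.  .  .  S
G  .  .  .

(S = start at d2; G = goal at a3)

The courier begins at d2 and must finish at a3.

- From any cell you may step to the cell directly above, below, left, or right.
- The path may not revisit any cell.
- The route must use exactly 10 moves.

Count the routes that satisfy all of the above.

Need simple routes of exactly 10 moves from d2 to a3 (Manhattan distance 4, so 3 moves are spent on a detour and 3 undoing it).
Enumerating: d2 d1 c1 c2 c3 b3 b2 b1 a1 a2 a3 | d2 d1 c1 b1 a1 a2 b2 c2 c3 b3 a3 | d2 d3 c3 c2 c1 b1 a1 a2 b2 b3 a3 | d2 d3 c3 b3 b2 c2 c1 b1 a1 a2 a3.
That gives 4 routes.

4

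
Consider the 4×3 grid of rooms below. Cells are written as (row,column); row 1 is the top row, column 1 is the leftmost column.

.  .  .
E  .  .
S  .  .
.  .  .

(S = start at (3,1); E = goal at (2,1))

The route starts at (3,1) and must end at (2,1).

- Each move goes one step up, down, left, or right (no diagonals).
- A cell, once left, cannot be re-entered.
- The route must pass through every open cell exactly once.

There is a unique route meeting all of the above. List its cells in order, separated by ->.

(3,1) -> (4,1) -> (4,2) -> (4,3) -> (3,3) -> (3,2) -> (2,2) -> (2,3) -> (1,3) -> (1,2) -> (1,1) -> (2,1)

Need to visit all 12 open cells exactly once, starting at (3,1) and ending at (2,1).
Cell (1,3) has only two open neighbours ((2,3) and (1,2)), so the path must pass straight through it: one of those is the cell it's entered from and the other is where it exits.
Route from (3,1): down 1 to (4,1), right 2 to (4,3), up 1 to (3,3), left 1 to (3,2), up 1 to (2,2), right 1 to (2,3), up 1 to (1,3), left 2 to (1,1), down 1 to (2,1) — 11 moves in all.
Check: all 12 open cells covered.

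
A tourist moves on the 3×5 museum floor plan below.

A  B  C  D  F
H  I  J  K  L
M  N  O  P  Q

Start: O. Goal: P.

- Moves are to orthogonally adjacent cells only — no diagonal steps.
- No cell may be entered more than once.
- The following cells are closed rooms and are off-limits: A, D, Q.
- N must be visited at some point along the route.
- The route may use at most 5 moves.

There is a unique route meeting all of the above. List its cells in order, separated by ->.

The budget equals the shortest possible length, so every move has to be on a shortest route through the required cells.
Route from O: left 1 to N, up 1 to I, right 2 to K, down 1 to P — 5 moves in all.
Check: all required cells visited; 5 ≤ 5 moves.

O -> N -> I -> J -> K -> P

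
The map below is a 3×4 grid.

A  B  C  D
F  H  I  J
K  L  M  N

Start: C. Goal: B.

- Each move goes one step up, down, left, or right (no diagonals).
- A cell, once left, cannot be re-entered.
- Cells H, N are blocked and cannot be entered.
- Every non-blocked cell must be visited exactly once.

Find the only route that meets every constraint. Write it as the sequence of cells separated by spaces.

C D J I M L K F A B

Need to visit all 10 open cells exactly once, starting at C and ending at B.
Route from C: right 1 to D, down 1 to J, left 1 to I, down 1 to M, left 2 to K, up 2 to A, right 1 to B — 9 moves in all.
Check: all 10 open cells covered.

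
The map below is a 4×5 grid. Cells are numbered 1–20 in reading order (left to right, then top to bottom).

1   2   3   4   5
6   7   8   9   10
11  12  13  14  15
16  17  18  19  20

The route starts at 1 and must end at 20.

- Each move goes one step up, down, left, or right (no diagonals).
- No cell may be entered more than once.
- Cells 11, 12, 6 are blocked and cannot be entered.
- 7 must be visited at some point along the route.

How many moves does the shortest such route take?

7

Any route passes through 7 somewhere between 1 and 20. Summing Manhattan distances along the two legs (1 → 7 → 20) gives a lower bound of 2 + 5 = 7 moves.
A route of 7 moves achieves this: 1 → 2 → 7 → 8 → 13 → 18 → 19 → 20.
Since 7 matches the lower bound, it is optimal.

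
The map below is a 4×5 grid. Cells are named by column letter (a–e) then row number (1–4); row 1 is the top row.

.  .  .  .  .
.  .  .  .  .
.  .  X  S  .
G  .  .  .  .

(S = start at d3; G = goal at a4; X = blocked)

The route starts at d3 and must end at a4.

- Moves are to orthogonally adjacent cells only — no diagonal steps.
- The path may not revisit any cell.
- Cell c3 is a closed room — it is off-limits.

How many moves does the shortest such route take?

The Manhattan distance from d3 to a4 is |3−4| + |4−1| = 4, so at least 4 moves are needed.
A route of 4 moves achieves this: d3 → d4 → c4 → b4 → a4.
Since 4 matches the lower bound, it is optimal.

4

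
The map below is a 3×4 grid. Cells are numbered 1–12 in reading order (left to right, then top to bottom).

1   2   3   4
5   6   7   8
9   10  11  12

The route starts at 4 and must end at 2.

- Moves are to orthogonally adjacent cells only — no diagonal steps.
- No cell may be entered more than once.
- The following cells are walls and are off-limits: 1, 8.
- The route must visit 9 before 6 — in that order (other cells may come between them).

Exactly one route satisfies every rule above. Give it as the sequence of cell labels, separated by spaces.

4 3 7 11 10 9 5 6 2

The waypoints must appear in the order 9, 6, with no cell reused.
Route from 4: left 1 to 3, down 2 to 11, left 2 to 9, up 1 to 5, right 1 to 6, up 1 to 2 — 8 moves in all.
Check: order respected (9 at step 5, 6 at step 7).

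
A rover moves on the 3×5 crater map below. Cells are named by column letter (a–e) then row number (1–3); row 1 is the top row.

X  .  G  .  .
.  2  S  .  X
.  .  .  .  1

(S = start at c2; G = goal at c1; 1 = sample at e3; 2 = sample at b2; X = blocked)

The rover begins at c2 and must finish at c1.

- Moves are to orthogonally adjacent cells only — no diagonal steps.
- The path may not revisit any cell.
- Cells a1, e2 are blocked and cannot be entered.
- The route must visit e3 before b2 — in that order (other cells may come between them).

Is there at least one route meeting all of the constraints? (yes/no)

e3 must be visited but has only one open neighbour (d3), and it is neither the start nor the goal — the route would have to enter and leave through d3, re-entering it.

no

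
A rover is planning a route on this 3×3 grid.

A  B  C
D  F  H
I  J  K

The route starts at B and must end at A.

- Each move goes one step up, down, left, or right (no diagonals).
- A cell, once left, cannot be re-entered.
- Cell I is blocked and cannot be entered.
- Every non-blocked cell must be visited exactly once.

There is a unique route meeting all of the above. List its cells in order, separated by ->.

Need to visit all 8 open cells exactly once, starting at B and ending at A.
Cell D has only two open neighbours (A and F), so the path must pass straight through it: one of those is the cell it's entered from and the other is where it exits.
Route from B: right to C, 2× down (reaching K), left to J, up to F, left to D, up to A — 7 moves in all.
Check: all 8 open cells covered.

B -> C -> H -> K -> J -> F -> D -> A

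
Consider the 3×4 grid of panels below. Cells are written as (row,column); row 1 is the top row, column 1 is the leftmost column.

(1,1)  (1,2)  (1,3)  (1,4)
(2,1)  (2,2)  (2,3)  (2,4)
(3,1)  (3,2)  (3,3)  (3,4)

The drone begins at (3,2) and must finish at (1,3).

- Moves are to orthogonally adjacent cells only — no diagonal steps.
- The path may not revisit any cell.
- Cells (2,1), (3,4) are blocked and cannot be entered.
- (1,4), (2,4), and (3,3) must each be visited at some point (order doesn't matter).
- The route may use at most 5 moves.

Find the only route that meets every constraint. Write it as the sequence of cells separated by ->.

(3,2) -> (3,3) -> (2,3) -> (2,4) -> (1,4) -> (1,3)

The budget equals the shortest possible length, so every move has to be on a shortest route through the required cells.
Route from (3,2): right to (3,3), up to (2,3), right to (2,4), up to (1,4), left to (1,3) — 5 moves in all.
Check: all required cells visited; 5 ≤ 5 moves.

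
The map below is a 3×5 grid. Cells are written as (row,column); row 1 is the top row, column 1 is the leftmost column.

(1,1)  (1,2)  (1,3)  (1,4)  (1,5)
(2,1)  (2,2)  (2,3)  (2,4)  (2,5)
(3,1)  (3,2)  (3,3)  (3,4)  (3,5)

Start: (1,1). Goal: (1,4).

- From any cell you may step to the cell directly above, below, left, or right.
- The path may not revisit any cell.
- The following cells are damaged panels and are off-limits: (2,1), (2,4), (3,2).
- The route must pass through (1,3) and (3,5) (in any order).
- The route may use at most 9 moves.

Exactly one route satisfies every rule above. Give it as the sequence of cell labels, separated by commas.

(1,1), (1,2), (1,3), (2,3), (3,3), (3,4), (3,5), (2,5), (1,5), (1,4)

The 9-move cap with required stops at (1,3), (3,5) leaves no slack for detours.
Route from (1,1): 2× right (reaching (1,3)), 2× down (reaching (3,3)), 2× right (reaching (3,5)), 2× up (reaching (1,5)), left to (1,4) — 9 moves in all.
Check: all required cells visited; 9 ≤ 9 moves.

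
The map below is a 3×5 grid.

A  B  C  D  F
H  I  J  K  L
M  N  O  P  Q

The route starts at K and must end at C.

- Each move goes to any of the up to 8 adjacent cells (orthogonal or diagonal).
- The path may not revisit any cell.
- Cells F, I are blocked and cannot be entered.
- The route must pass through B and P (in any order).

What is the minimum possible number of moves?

Any route passes through B and P in some order between K and C. Summing Chebyshev distances along each leg and taking the cheapest ordering (K → P → B → C) gives a lower bound of 1 + 2 + 1 = 4 moves.
A route of 4 moves achieves this: K → P → J → B → C.
Since 4 matches the lower bound, it is optimal.

4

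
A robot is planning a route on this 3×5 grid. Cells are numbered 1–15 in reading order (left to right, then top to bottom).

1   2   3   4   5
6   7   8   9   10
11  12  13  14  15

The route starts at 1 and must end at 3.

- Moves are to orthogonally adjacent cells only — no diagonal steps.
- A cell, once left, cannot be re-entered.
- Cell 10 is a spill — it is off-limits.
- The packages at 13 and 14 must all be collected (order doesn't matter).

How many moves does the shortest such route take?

8

Any route passes through 13 and 14 in some order between 1 and 3. Summing Manhattan distances along each leg and taking the cheapest ordering (1 → 14 → 13 → 3) gives a lower bound of 5 + 1 + 2 = 8 moves.
A route of 8 moves achieves this: 1 → 6 → 11 → 12 → 13 → 14 → 9 → 4 → 3.
Since 8 matches the lower bound, it is optimal.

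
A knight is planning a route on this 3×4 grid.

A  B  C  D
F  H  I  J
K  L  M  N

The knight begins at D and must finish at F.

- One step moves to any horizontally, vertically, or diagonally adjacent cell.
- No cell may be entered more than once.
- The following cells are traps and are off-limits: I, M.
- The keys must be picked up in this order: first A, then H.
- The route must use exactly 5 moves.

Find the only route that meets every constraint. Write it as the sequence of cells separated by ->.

D -> C -> B -> A -> H -> F

The waypoints must appear in the order A, H, with no cell reused.
Route from D: 3× left (reaching A), down-right to H, left to F — 5 moves in all.
Check: order respected (A at step 3, H at step 4); 5 moves as required.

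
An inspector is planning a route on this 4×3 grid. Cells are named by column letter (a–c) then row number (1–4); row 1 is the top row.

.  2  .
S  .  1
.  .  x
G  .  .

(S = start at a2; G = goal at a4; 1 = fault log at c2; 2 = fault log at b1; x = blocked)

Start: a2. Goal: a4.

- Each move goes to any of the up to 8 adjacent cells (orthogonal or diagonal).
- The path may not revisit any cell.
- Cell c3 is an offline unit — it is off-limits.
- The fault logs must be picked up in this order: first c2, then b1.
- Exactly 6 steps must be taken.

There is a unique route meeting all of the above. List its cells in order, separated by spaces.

a2 b3 c2 b1 b2 a3 a4

The waypoints must appear in the order c2, b1, with no cell reused.
Route from a2: down-right to b3, up-right to c2, up-left to b1, down to b2, down-left to a3, down to a4 — 6 moves in all.
Check: order respected (1 at step 2, 2 at step 3); 6 moves as required.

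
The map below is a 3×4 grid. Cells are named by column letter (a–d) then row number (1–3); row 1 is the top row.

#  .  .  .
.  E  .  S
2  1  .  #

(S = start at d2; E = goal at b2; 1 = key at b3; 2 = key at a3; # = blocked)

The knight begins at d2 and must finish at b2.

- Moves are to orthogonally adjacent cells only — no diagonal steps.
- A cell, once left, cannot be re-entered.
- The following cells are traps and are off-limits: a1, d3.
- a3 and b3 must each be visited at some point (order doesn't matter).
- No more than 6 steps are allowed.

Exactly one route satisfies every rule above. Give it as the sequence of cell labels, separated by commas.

d2, c2, c3, b3, a3, a2, b2

The budget equals the shortest possible length, so every move has to be on a shortest route through the required cells.
Route from d2: left to c2, down to c3, 2× left (reaching a3), up to a2, right to b2 — 6 moves in all.
Check: all required cells visited; 6 ≤ 6 moves.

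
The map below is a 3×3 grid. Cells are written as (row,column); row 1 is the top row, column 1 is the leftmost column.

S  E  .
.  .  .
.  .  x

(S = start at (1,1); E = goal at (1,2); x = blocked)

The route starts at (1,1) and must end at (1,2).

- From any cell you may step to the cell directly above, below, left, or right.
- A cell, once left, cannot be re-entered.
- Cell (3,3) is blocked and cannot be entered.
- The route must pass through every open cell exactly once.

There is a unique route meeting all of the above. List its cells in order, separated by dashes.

(1,1) - (2,1) - (3,1) - (3,2) - (2,2) - (2,3) - (1,3) - (1,2)

Need to visit all 8 open cells exactly once, starting at (1,1) and ending at (1,2).
Cell (2,3) has only two open neighbours ((1,3) and (2,2)), so the path must pass straight through it: one of those is the cell it's entered from and the other is where it exits.
Route from (1,1): 2× down (reaching (3,1)), right to (3,2), up to (2,2), right to (2,3), up to (1,3), left to (1,2) — 7 moves in all.
Check: all 8 open cells covered.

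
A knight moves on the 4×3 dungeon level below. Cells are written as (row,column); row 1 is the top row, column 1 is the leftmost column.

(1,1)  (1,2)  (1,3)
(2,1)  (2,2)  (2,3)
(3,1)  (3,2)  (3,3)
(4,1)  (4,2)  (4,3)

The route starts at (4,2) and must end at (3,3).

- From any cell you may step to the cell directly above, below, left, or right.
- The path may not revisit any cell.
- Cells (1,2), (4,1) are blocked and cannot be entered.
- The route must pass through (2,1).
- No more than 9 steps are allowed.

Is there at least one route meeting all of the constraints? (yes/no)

yes

One route that works: (4,2) → (3,2) → (3,1) → (2,1) → (2,2) → (2,3) → (3,3).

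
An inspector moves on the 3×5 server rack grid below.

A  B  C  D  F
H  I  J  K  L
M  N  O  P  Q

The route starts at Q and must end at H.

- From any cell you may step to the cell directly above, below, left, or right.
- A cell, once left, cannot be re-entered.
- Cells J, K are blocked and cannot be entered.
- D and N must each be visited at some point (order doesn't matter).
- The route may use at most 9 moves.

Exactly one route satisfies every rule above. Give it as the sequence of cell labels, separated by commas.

The budget equals the shortest possible length, so every move has to be on a shortest route through the required cells.
Route from Q: up 2 to F, left 3 to B, down 2 to N, left 1 to M, up 1 to H — 9 moves in all.
Check: all required cells visited; 9 ≤ 9 moves.

Q, L, F, D, C, B, I, N, M, H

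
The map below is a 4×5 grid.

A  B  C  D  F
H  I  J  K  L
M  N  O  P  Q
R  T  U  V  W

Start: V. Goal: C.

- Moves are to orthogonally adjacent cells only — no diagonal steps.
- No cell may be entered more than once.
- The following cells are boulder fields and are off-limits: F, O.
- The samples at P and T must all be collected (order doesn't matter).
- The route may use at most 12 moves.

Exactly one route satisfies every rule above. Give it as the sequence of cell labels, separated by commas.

The 12-move cap with required stops at P, T leaves no slack for detours.
Route from V: 2× up (reaching K), 2× left (reaching I), 2× down (reaching T), left to R, 3× up (reaching A), 2× right (reaching C) — 12 moves in all.
Check: all required cells visited; 12 ≤ 12 moves.

V, P, K, J, I, N, T, R, M, H, A, B, C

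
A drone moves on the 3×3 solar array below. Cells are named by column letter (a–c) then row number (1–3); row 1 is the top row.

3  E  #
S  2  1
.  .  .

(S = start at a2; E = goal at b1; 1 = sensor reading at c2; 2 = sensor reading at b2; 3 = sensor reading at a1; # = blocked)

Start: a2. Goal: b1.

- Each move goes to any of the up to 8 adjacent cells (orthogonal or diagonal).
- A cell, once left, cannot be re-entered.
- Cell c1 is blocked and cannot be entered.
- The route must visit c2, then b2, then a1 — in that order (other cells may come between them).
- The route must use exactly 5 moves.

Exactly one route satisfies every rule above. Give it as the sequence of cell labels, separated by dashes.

The waypoints must appear in the order c2, b2, a1, with no cell reused.
Route from a2: down-right 1 to b3, up-right 1 to c2, left 1 to b2, up-left 1 to a1, right 1 to b1 — 5 moves in all.
Check: order respected (1 at step 2, 2 at step 3, 3 at step 4); 5 moves as required.

a2 - b3 - c2 - b2 - a1 - b1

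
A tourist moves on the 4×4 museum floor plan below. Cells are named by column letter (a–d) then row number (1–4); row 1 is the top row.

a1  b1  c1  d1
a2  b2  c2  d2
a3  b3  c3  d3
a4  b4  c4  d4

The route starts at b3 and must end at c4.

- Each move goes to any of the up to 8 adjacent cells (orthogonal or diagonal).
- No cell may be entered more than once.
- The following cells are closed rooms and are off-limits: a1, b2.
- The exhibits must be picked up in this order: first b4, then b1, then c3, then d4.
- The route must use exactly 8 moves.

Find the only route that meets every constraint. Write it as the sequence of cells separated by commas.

The waypoints must appear in the order b4, b1, c3, d4, with no cell reused.
Route from b3: down 1 to b4, up-left 1 to a3, up 1 to a2, up-right 1 to b1, down-right 1 to c2, down 1 to c3, down-right 1 to d4, left 1 to c4 — 8 moves in all.
Check: order respected (b4 at step 1, b1 at step 4, c3 at step 6, d4 at step 7); 8 moves as required.

b3, b4, a3, a2, b1, c2, c3, d4, c4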